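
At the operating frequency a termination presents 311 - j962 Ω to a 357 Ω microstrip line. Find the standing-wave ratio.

VSWR ≈ 10.3

Γ = (Z_L − Z_0)/(Z_L + Z_0) = (-46 − j962)/(668 − j962)
|Γ| = 963/1170 = 0.822
VSWR = (1 + |Γ|)/(1 − |Γ|) = 1.82/0.178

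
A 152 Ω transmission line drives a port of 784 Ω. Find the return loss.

RL ≈ 3.41 dB

Γ = (784 − 152)/(784 + 152) = 0.675
RL = −20·log₁₀|Γ| = −20·log₁₀(0.675)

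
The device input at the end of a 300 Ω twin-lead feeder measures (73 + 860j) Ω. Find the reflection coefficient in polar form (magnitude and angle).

Γ ≈ 0.949 ∠ 38.2°

Γ = (Z_L − Z_0)/(Z_L + Z_0) = (-227 + j860)/(373 + j860)
|Γ| = 889/937 = 0.949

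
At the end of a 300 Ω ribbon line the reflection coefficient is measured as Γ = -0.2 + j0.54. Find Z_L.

Z_L = Z_0·(1 + Γ)/(1 − Γ) = 300·(0.8 + j0.54)/(1.2 − j0.54)

Z_L ≈ 116 + j187 Ω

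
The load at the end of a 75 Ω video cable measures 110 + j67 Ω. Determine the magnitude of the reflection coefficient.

|Γ| ≈ 0.384

Γ = (Z_L − Z_0)/(Z_L + Z_0) = (35 + j67)/(185 + j67)
|Γ| = 75.6/197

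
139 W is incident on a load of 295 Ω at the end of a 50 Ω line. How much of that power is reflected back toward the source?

Γ = (295 − 50)/(295 + 50) = 0.71
|Γ|² = 0.504
P_refl = |Γ|²·P_inc = 70.1 W, P_del = (1 − |Γ|²)·P_inc = 68.9 W

P_reflected ≈ 70.1 W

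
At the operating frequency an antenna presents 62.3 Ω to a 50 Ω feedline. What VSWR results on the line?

VSWR ≈ 1.25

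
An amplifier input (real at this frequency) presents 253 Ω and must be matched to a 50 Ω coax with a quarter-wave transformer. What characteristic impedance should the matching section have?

Z_qwt ≈ 112 Ω

Z_qwt = √(Z_0·R_L) = √(50 × 253) = √12650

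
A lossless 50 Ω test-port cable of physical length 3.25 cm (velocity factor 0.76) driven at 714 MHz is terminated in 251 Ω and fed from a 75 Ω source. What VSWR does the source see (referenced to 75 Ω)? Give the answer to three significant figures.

VSWR ≈ 4.87

λ = v/f = 0.76·c / 714 MHz = 0.319 m
βl = 2π·l/λ = 2π × 0.102 = 36.6°
tan(βl) = 0.744
Z_in = Z_0·(Z_L + jZ_0·tanβl)/(Z_0 + jZ_L·tanβl) = 26.1 − j60.2 Ω
Γ_s = (Z_in − Z_s)/(Z_in + Z_s) = (-48.9 − j60.2)/(101 − j60.2), |Γ_s| = 0.659
VSWR = (1 + |Γ_s|)/(1 − |Γ_s|)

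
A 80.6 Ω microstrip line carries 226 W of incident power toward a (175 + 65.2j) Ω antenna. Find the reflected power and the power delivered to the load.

|Γ| = |(94.4 + j65.2)/(255.6 + j65.2)| = 0.435
|Γ|² = 0.189
P_refl = |Γ|²·P_inc = 42.8 W, P_del = (1 − |Γ|²)·P_inc = 183 W

P_reflected ≈ 42.8 W; P_delivered ≈ 183 W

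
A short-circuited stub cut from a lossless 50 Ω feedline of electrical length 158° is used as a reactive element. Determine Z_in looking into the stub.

Z_in ≈ −j20.2 Ω

tan(βl) = -0.404
For a short-circuited stub, Z_in = jZ_0·tan(βl)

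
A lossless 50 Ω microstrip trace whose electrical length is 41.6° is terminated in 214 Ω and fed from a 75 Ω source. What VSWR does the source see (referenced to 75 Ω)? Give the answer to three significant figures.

VSWR ≈ 4.47

tan(βl) = 0.888
Z_in = Z_0·(Z_L + jZ_0·tanβl)/(Z_0 + jZ_L·tanβl) = 24.8 − j49.8 Ω
Γ_s = (Z_in − Z_s)/(Z_in + Z_s) = (-50.2 − j49.8)/(99.8 − j49.8), |Γ_s| = 0.634
VSWR = (1 + |Γ_s|)/(1 − |Γ_s|)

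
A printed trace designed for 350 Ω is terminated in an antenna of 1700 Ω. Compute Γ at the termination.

Γ = 0.659

Γ = (Z_L − Z_0)/(Z_L + Z_0) = (1700 − 350)/(1700 + 350) = 1350/2050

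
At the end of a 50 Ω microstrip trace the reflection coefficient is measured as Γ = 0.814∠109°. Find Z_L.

Z_L ≈ 7.69 + j35.1 Ω

Z_L = Z_0·(1 + Γ)/(1 − Γ) = 50·(0.735 + j0.77)/(1.27 − j0.77)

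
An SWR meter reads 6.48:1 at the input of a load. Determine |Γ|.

|Γ| ≈ 0.733

|Γ| = (S − 1)/(S + 1) = (6.48 − 1)/(6.48 + 1) = 5.48/7.48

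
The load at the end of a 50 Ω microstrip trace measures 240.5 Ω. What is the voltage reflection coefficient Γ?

Γ = (Z_L − Z_0)/(Z_L + Z_0) = (240.5 − 50)/(240.5 + 50) = 190.5/290.5

Γ = 0.656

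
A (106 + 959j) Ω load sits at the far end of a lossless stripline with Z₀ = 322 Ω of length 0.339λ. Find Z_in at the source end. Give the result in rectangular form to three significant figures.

Z_in ≈ 11.3 + j78.2 Ω

βl = 2π × 0.339 = 122°
tan(βl) = tan(122°) = -1.6
Z_in = Z_0·(Z_L + jZ_0·tanβl)/(Z_0 + jZ_L·tanβl)
     = 322·(106 + j444)/(1850 − j169)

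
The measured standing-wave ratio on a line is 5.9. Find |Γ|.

|Γ| = (S − 1)/(S + 1) = (5.9 − 1)/(5.9 + 1) = 4.9/6.9

|Γ| ≈ 0.71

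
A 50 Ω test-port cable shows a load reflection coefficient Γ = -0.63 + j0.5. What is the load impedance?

Z_L = Z_0·(1 + Γ)/(1 − Γ) = 50·(0.37 + j0.5)/(1.63 − j0.5)

Z_L ≈ 6.07 + j17.2 Ω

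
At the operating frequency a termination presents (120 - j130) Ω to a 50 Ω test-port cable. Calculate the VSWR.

Γ = (Z_L − Z_0)/(Z_L + Z_0) = (70 − j130)/(170 − j130)
|Γ| = 148/214 = 0.69
VSWR = (1 + |Γ|)/(1 − |Γ|) = 1.69/0.31

VSWR ≈ 5.45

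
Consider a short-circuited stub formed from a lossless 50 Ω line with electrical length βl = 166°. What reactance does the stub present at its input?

tan(βl) = -0.249
For a short-circuited stub, Z_in = jZ_0·tan(βl)

X_in ≈ -12.5 Ω (capacitive)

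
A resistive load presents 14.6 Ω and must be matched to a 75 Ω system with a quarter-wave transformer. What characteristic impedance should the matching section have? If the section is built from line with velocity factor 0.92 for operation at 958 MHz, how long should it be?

Z_qwt ≈ 33.1 Ω; length ≈ 7.2 cm

Z_qwt = √(Z_0·R_L) = √(75 × 14.6) = √1095
λ = 0.92·c/f = 0.288 m, so l = λ/4 = 0.072 m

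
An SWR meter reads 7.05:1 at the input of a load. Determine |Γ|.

|Γ| ≈ 0.752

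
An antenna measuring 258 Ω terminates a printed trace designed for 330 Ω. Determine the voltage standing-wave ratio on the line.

Γ = (258 − 330)/(258 + 330) = -0.122
VSWR = (1 + 0.122)/(1 − 0.122)

VSWR ≈ 1.28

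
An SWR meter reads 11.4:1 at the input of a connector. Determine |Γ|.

|Γ| = (S − 1)/(S + 1) = (11.4 − 1)/(11.4 + 1) = 10.4/12.4

|Γ| ≈ 0.839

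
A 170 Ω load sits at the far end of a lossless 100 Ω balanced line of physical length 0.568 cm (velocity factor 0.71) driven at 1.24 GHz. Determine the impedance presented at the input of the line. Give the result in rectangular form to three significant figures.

λ = v/f = 0.71·c / 1.24 GHz = 0.172 m
βl = 2π·l/λ = 2π × 0.0331 = 11.9°
tan(βl) = tan(11.9°) = 0.211
Z_in = Z_0·(Z_L + jZ_0·tanβl)/(Z_0 + jZ_L·tanβl)
     = 100·(170 + j21.1)/(100 + j35.8)

Z_in ≈ 157 − j35.3 Ω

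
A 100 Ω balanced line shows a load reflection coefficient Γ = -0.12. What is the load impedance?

Z_L = Z_0·(1 + Γ)/(1 − Γ) = 100·(0.88)/(1.12)

Z_L ≈ 78.6 Ω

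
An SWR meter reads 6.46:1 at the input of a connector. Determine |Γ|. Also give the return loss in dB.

|Γ| = (S − 1)/(S + 1) = (6.46 − 1)/(6.46 + 1) = 5.46/7.46
RL = −20·log₁₀|Γ| = −20·log₁₀(0.732)

|Γ| ≈ 0.732; return loss ≈ 2.71 dB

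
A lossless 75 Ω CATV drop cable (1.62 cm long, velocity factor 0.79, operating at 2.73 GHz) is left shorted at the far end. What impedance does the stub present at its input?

λ = v/f = 0.79·c / 2.73 GHz = 0.0868 m
βl = 2π·l/λ = 2π × 0.187 = 67.2°
tan(βl) = 2.38
For a shorted stub, Z_in = jZ_0·tan(βl)

Z_in ≈ +j178 Ω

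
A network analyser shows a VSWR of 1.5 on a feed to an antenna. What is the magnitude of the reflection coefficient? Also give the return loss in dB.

|Γ| ≈ 0.2; return loss ≈ 14 dB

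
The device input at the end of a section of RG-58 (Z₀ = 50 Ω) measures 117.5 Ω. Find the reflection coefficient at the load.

Γ = (Z_L − Z_0)/(Z_L + Z_0) = (117.5 − 50)/(117.5 + 50) = 67.5/167.5

Γ = 0.403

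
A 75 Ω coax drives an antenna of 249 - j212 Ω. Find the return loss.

RL ≈ 3 dB

Γ = (174 − j212)/(324 − j212), |Γ| = 0.708
RL = −20·log₁₀|Γ| = −20·log₁₀(0.708)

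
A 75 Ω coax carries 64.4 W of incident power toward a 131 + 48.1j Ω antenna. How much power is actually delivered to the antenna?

|Γ| = |(56 + j48.1)/(206 + j48.1)| = 0.349
|Γ|² = 0.122
P_refl = |Γ|²·P_inc = 7.84 W, P_del = (1 − |Γ|²)·P_inc = 56.6 W

P_delivered ≈ 56.6 W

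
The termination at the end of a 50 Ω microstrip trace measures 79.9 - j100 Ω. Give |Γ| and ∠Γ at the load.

Γ = (Z_L − Z_0)/(Z_L + Z_0) = (29.9 − j100)/(129.9 − j100)
|Γ| = 104/164 = 0.637

Γ ≈ 0.637 ∠ -35.8°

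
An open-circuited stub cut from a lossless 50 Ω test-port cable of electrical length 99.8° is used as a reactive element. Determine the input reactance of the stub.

tan(βl) = -5.79
For an open-circuited stub, Z_in = −jZ_0·cot(βl) = −jZ_0/tan(βl)

X_in ≈ 8.64 Ω (inductive)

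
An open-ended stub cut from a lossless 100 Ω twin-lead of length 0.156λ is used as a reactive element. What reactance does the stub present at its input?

X_in ≈ -67 Ω (capacitive)

βl = 2π × 0.156 = 56.2°
tan(βl) = 1.49
For an open-ended stub, Z_in = −jZ_0·cot(βl) = −jZ_0/tan(βl)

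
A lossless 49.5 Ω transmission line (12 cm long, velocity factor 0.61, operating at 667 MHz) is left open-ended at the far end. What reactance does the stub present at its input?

X_in ≈ 119 Ω (inductive)

λ = v/f = 0.61·c / 667 MHz = 0.274 m
βl = 2π·l/λ = 2π × 0.437 = 157°
tan(βl) = -0.415
For an open-ended stub, Z_in = −jZ_0·cot(βl) = −jZ_0/tan(βl)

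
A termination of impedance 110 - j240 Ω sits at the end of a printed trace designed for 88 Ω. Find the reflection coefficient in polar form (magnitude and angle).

Γ ≈ 0.775 ∠ -34.3°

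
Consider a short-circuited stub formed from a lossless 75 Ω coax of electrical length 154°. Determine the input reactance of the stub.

X_in ≈ -36.6 Ω (capacitive)

tan(βl) = -0.488
For a short-circuited stub, Z_in = jZ_0·tan(βl)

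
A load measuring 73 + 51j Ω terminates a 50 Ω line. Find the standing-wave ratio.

VSWR ≈ 2.45

Γ = (Z_L − Z_0)/(Z_L + Z_0) = (23 + j51)/(123 + j51)
|Γ| = 55.9/133 = 0.42
VSWR = (1 + |Γ|)/(1 − |Γ|) = 1.42/0.58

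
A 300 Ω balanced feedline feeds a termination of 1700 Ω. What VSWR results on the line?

VSWR ≈ 5.67

Γ = (1700 − 300)/(1700 + 300) = 0.7
VSWR = (1 + 0.7)/(1 − 0.7)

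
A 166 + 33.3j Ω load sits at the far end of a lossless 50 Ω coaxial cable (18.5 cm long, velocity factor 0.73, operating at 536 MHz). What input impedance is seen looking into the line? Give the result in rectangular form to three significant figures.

Z_in ≈ 73.2 + j76.7 Ω

λ = v/f = 0.73·c / 536 MHz = 0.409 m
βl = 2π·l/λ = 2π × 0.453 = 163°
tan(βl) = tan(163°) = -0.306
Z_in = Z_0·(Z_L + jZ_0·tanβl)/(Z_0 + jZ_L·tanβl)
     = 50·(166 + j18)/(60.2 − j50.7)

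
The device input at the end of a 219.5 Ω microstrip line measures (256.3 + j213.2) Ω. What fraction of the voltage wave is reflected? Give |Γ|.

Γ = (Z_L − Z_0)/(Z_L + Z_0) = (36.8 + j213.2)/(475.8 + j213.2)
|Γ| = 216/521

|Γ| ≈ 0.415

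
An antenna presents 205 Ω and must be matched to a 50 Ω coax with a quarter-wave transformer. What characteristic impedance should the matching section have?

Z_qwt ≈ 101 Ω

Z_qwt = √(Z_0·R_L) = √(50 × 205) = √10250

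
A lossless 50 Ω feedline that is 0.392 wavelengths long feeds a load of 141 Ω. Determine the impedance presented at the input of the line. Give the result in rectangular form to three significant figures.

βl = 2π × 0.392 = 141°
tan(βl) = tan(141°) = -0.806
Z_in = Z_0·(Z_L + jZ_0·tanβl)/(Z_0 + jZ_L·tanβl)
     = 50·(141 − j40.3)/(50 − j114)

Z_in ≈ 37.7 + j45.4 Ω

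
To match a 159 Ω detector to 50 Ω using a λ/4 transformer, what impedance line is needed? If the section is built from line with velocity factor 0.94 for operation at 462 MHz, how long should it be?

Z_qwt ≈ 89.2 Ω; length ≈ 15.3 cm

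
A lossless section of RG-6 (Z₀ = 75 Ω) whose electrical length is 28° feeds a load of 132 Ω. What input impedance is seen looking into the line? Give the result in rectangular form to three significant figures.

Z_in ≈ 90.3 − j44.6 Ω

tan(βl) = tan(28°) = 0.532
Z_in = Z_0·(Z_L + jZ_0·tanβl)/(Z_0 + jZ_L·tanβl)
     = 75·(132 + j39.9)/(75 + j70.2)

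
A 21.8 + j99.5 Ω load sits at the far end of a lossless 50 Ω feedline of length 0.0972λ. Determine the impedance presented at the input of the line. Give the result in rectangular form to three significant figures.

βl = 2π × 0.0972 = 35°
tan(βl) = tan(35°) = 0.7
Z_in = Z_0·(Z_L + jZ_0·tanβl)/(Z_0 + jZ_L·tanβl)
     = 50·(21.8 + j134)/(-19.6 + j15.3)

Z_in ≈ 131 − j240 Ω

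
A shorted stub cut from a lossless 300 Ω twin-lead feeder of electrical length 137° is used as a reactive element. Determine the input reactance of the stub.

tan(βl) = -0.933
For a shorted stub, Z_in = jZ_0·tan(βl)

X_in ≈ -280 Ω (capacitive)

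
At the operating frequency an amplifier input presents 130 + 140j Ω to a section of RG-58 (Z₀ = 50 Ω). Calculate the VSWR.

Γ = (Z_L − Z_0)/(Z_L + Z_0) = (80 + j140)/(180 + j140)
|Γ| = 161/228 = 0.707
VSWR = (1 + |Γ|)/(1 − |Γ|) = 1.71/0.293

VSWR ≈ 5.83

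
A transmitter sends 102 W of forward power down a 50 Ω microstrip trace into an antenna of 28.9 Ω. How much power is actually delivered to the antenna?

P_delivered ≈ 94.7 W

Γ = (28.9 − 50)/(28.9 + 50) = -0.267
|Γ|² = 0.0715
P_refl = |Γ|²·P_inc = 7.29 W, P_del = (1 − |Γ|²)·P_inc = 94.7 W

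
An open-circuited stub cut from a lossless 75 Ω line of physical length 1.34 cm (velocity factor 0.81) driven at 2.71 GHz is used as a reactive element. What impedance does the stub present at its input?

λ = v/f = 0.81·c / 2.71 GHz = 0.0897 m
βl = 2π·l/λ = 2π × 0.149 = 53.8°
tan(βl) = 1.37
For an open-circuited stub, Z_in = −jZ_0·cot(βl) = −jZ_0/tan(βl)

Z_in ≈ −j54.9 Ω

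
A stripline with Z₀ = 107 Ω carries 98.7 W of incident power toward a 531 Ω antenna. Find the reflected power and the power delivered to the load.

P_reflected ≈ 43.6 W; P_delivered ≈ 55.1 W

Γ = (531 − 107)/(531 + 107) = 0.665
|Γ|² = 0.442
P_refl = |Γ|²·P_inc = 43.6 W, P_del = (1 − |Γ|²)·P_inc = 55.1 W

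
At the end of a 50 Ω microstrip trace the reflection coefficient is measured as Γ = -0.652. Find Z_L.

Z_L ≈ 10.5 Ω

Z_L = Z_0·(1 + Γ)/(1 − Γ) = 50·(0.348)/(1.65)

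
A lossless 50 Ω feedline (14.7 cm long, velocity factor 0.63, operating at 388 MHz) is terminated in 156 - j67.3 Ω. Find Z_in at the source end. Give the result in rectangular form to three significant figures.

Z_in ≈ 16.2 + j22.1 Ω

λ = v/f = 0.63·c / 388 MHz = 0.487 m
βl = 2π·l/λ = 2π × 0.302 = 109°
tan(βl) = tan(109°) = -2.96
Z_in = Z_0·(Z_L + jZ_0·tanβl)/(Z_0 + jZ_L·tanβl)
     = 50·(156 − j216)/(-150 − j462)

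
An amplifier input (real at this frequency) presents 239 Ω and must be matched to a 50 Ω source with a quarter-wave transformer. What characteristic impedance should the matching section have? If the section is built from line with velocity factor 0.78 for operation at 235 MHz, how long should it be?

Z_qwt = √(Z_0·R_L) = √(50 × 239) = √11950
λ = 0.78·c/f = 0.996 m, so l = λ/4 = 0.249 m

Z_qwt ≈ 109 Ω; length ≈ 24.9 cm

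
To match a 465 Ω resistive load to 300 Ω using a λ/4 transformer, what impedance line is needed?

Z_qwt ≈ 373 Ω

Z_qwt = √(Z_0·R_L) = √(300 × 465) = √139500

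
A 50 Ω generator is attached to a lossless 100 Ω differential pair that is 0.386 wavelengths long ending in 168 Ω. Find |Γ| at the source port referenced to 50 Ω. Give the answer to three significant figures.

βl = 2π × 0.386 = 139°
tan(βl) = -0.871
Z_in = Z_0·(Z_L + jZ_0·tanβl)/(Z_0 + jZ_L·tanβl) = 94.1 + j50.5 Ω
Γ_s = (Z_in − Z_s)/(Z_in + Z_s) = (44.1 + j50.5)/(144 + j50.5), |Γ_s| = 0.439

|Γ| ≈ 0.439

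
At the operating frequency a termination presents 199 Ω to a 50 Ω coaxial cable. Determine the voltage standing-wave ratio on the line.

VSWR ≈ 3.98

For a purely resistive load, VSWR = R_L/Z_0 or Z_0/R_L (whichever > 1) = 199/50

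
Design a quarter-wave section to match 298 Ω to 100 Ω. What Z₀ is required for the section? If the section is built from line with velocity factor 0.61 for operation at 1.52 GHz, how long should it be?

Z_qwt ≈ 173 Ω; length ≈ 3.01 cm

Z_qwt = √(Z_0·R_L) = √(100 × 298) = √29800
λ = 0.61·c/f = 0.12 m, so l = λ/4 = 0.0301 m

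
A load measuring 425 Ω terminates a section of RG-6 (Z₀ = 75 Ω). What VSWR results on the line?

For a purely resistive load, VSWR = R_L/Z_0 or Z_0/R_L (whichever > 1) = 425/75

VSWR ≈ 5.67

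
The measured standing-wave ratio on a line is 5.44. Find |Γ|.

|Γ| ≈ 0.689

|Γ| = (S − 1)/(S + 1) = (5.44 − 1)/(5.44 + 1) = 4.44/6.44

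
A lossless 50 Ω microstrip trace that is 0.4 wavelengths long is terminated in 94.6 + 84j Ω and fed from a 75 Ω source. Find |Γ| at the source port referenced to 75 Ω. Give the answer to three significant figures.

|Γ| ≈ 0.626

βl = 2π × 0.4 = 144°
tan(βl) = -0.727
Z_in = Z_0·(Z_L + jZ_0·tanβl)/(Z_0 + jZ_L·tanβl) = 21.2 + j34.6 Ω
Γ_s = (Z_in − Z_s)/(Z_in + Z_s) = (-53.8 + j34.6)/(96.2 + j34.6), |Γ_s| = 0.626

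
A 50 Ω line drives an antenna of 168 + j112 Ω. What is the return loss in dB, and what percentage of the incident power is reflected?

RL ≈ 3.56 dB; 44.1% of incident power reflected

Γ = (118 + j112)/(218 + j112), |Γ| = 0.664
RL = −20·log₁₀(0.664) = 3.56 dB
P_refl/P_inc = |Γ|² = 0.441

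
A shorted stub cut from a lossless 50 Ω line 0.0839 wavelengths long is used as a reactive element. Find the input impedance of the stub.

βl = 2π × 0.0839 = 30.2°
tan(βl) = 0.582
For a shorted stub, Z_in = jZ_0·tan(βl)

Z_in ≈ +j29.1 Ω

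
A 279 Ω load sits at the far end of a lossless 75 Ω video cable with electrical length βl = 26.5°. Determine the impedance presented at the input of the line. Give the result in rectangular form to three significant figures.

Z_in ≈ 78.5 − j108 Ω

tan(βl) = tan(26.5°) = 0.499
Z_in = Z_0·(Z_L + jZ_0·tanβl)/(Z_0 + jZ_L·tanβl)
     = 75·(279 + j37.4)/(75 + j139)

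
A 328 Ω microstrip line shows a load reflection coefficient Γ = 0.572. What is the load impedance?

Z_L = Z_0·(1 + Γ)/(1 − Γ) = 328·(1.57)/(0.428)

Z_L ≈ 1200 Ω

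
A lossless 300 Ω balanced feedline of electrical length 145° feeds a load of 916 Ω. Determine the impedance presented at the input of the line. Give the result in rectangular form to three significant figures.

Z_in ≈ 245 + j314 Ω

tan(βl) = tan(145°) = -0.7
Z_in = Z_0·(Z_L + jZ_0·tanβl)/(Z_0 + jZ_L·tanβl)
     = 300·(916 − j210)/(300 − j641)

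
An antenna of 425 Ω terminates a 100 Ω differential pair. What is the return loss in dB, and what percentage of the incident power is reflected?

Γ = (425 − 100)/(425 + 100) = 0.619
RL = −20·log₁₀(0.619) = 4.17 dB
P_refl/P_inc = |Γ|² = 0.383

RL ≈ 4.17 dB; 38.3% of incident power reflected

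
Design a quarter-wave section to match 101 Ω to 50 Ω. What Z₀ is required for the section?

Z_qwt = √(Z_0·R_L) = √(50 × 101) = √5050

Z_qwt ≈ 71.1 Ω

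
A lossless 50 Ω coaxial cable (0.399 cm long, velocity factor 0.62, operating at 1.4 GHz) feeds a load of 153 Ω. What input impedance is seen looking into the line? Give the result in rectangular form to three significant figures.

Z_in ≈ 118 − j59.5 Ω

λ = v/f = 0.62·c / 1.4 GHz = 0.133 m
βl = 2π·l/λ = 2π × 0.03 = 10.8°
tan(βl) = tan(10.8°) = 0.191
Z_in = Z_0·(Z_L + jZ_0·tanβl)/(Z_0 + jZ_L·tanβl)
     = 50·(153 + j9.55)/(50 + j29.2)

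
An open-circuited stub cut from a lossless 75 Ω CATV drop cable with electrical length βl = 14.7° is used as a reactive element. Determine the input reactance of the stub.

tan(βl) = 0.262
For an open-circuited stub, Z_in = −jZ_0·cot(βl) = −jZ_0/tan(βl)

X_in ≈ -286 Ω (capacitive)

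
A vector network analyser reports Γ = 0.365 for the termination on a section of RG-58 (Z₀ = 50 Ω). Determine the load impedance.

Z_L = Z_0·(1 + Γ)/(1 − Γ) = 50·(1.36)/(0.635)

Z_L ≈ 107 Ω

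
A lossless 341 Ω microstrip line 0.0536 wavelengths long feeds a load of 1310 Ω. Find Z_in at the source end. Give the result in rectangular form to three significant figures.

βl = 2π × 0.0536 = 19.3°
tan(βl) = tan(19.3°) = 0.35
Z_in = Z_0·(Z_L + jZ_0·tanβl)/(Z_0 + jZ_L·tanβl)
     = 341·(1310 + j119)/(341 + j459)

Z_in ≈ 524 − j585 Ω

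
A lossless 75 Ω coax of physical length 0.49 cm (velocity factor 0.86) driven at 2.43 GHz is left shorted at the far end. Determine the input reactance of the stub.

X_in ≈ 22.4 Ω (inductive)

λ = v/f = 0.86·c / 2.43 GHz = 0.106 m
βl = 2π·l/λ = 2π × 0.0462 = 16.6°
tan(βl) = 0.298
For a shorted stub, Z_in = jZ_0·tan(βl)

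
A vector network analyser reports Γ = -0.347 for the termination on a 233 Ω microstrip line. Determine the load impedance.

Z_L = Z_0·(1 + Γ)/(1 − Γ) = 233·(0.653)/(1.35)

Z_L ≈ 113 Ω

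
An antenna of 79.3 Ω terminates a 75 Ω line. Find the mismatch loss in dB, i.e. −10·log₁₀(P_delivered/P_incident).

mismatch loss ≈ 0.00337 dB

Γ = (79.3 − 75)/(79.3 + 75) = 0.0279
|Γ|² = 0.000777, so P_del/P_inc = 1 − |Γ|² = 0.999
ML = −10·log₁₀(1 − |Γ|²)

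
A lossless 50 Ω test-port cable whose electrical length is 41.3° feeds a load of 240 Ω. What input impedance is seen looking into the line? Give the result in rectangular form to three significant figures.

Z_in ≈ 22.6 − j51.5 Ω

tan(βl) = tan(41.3°) = 0.879
Z_in = Z_0·(Z_L + jZ_0·tanβl)/(Z_0 + jZ_L·tanβl)
     = 50·(240 + j43.9)/(50 + j211)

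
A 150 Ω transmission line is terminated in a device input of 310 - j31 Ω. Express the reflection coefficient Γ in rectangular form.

Γ ≈ 0.351 − j0.0438

Γ = (Z_L − Z_0)/(Z_L + Z_0) = (160 − j31)/(460 − j31)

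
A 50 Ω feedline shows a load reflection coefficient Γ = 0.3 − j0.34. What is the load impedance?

Z_L ≈ 65.6 − j56.1 Ω

Z_L = Z_0·(1 + Γ)/(1 − Γ) = 50·(1.3 − j0.34)/(0.7 + j0.34)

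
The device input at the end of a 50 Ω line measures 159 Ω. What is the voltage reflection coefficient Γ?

Γ = (Z_L − Z_0)/(Z_L + Z_0) = (159 − 50)/(159 + 50) = 109/209

Γ = 0.522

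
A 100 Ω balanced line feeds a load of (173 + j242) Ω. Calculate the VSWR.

Γ = (Z_L − Z_0)/(Z_L + Z_0) = (73 + j242)/(273 + j242)
|Γ| = 253/365 = 0.693
VSWR = (1 + |Γ|)/(1 − |Γ|) = 1.69/0.307

VSWR ≈ 5.51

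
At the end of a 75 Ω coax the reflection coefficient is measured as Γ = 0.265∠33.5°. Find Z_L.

Z_L = Z_0·(1 + Γ)/(1 − Γ) = 75·(1.22 + j0.146)/(0.779 − j0.146)

Z_L ≈ 111 + j34.9 Ω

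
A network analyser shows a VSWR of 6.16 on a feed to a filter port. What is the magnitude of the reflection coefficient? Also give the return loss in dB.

|Γ| = (S − 1)/(S + 1) = (6.16 − 1)/(6.16 + 1) = 5.16/7.16
RL = −20·log₁₀|Γ| = −20·log₁₀(0.721)

|Γ| ≈ 0.721; return loss ≈ 2.85 dB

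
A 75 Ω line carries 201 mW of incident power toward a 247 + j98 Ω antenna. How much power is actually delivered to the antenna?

P_delivered ≈ 131 mW

|Γ| = |(172 + j98)/(322 + j98)| = 0.588
|Γ|² = 0.346
P_refl = |Γ|²·P_inc = 69.5 mW, P_del = (1 − |Γ|²)·P_inc = 131 mW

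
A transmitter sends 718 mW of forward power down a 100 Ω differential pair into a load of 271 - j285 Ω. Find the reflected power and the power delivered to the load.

|Γ| = |(171 − j285)/(371 − j285)| = 0.71
|Γ|² = 0.505
P_refl = |Γ|²·P_inc = 362 mW, P_del = (1 − |Γ|²)·P_inc = 356 mW

P_reflected ≈ 362 mW; P_delivered ≈ 356 mW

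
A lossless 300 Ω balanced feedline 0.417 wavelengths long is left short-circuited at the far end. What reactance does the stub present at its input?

βl = 2π × 0.417 = 150°
tan(βl) = -0.575
For a short-circuited stub, Z_in = jZ_0·tan(βl)

X_in ≈ -172 Ω (capacitive)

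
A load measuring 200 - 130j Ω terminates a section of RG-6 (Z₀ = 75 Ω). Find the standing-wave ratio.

VSWR ≈ 3.91

Γ = (Z_L − Z_0)/(Z_L + Z_0) = (125 − j130)/(275 − j130)
|Γ| = 180/304 = 0.593
VSWR = (1 + |Γ|)/(1 − |Γ|) = 1.59/0.407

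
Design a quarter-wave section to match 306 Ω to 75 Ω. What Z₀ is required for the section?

Z_qwt = √(Z_0·R_L) = √(75 × 306) = √22950

Z_qwt ≈ 151 Ω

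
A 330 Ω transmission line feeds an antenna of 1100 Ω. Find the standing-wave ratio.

Γ = (1100 − 330)/(1100 + 330) = 0.538
VSWR = (1 + 0.538)/(1 − 0.538)

VSWR ≈ 3.33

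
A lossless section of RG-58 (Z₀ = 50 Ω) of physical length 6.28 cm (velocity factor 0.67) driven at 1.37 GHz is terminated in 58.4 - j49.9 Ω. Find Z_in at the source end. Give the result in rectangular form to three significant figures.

Z_in ≈ 123 − j8.68 Ω

λ = v/f = 0.67·c / 1.37 GHz = 0.147 m
βl = 2π·l/λ = 2π × 0.428 = 154°
tan(βl) = tan(154°) = -0.486
Z_in = Z_0·(Z_L + jZ_0·tanβl)/(Z_0 + jZ_L·tanβl)
     = 50·(58.4 − j74.2)/(25.8 − j28.4)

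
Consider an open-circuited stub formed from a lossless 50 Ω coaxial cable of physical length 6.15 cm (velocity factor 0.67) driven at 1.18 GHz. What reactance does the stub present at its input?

λ = v/f = 0.67·c / 1.18 GHz = 0.17 m
βl = 2π·l/λ = 2π × 0.361 = 130°
tan(βl) = -1.19
For an open-circuited stub, Z_in = −jZ_0·cot(βl) = −jZ_0/tan(βl)

X_in ≈ 41.9 Ω (inductive)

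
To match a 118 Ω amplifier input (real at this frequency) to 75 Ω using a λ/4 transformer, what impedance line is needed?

Z_qwt = √(Z_0·R_L) = √(75 × 118) = √8850

Z_qwt ≈ 94.1 Ω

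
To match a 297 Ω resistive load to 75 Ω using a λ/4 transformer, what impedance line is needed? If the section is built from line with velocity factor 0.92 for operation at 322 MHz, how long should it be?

Z_qwt ≈ 149 Ω; length ≈ 21.4 cm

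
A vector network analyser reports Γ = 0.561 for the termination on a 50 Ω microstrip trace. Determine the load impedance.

Z_L ≈ 178 Ω

Z_L = Z_0·(1 + Γ)/(1 − Γ) = 50·(1.56)/(0.439)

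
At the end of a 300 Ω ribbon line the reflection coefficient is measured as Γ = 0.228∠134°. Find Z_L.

Z_L = Z_0·(1 + Γ)/(1 − Γ) = 300·(0.842 + j0.164)/(1.16 − j0.164)

Z_L ≈ 208 + j71.9 Ω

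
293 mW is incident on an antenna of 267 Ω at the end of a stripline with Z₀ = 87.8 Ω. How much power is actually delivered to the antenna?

Γ = (267 − 87.8)/(267 + 87.8) = 0.505
|Γ|² = 0.255
P_refl = |Γ|²·P_inc = 74.7 mW, P_del = (1 − |Γ|²)·P_inc = 218 mW

P_delivered ≈ 218 mW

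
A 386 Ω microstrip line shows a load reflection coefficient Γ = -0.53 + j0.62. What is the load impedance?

Z_L = Z_0·(1 + Γ)/(1 − Γ) = 386·(0.47 + j0.62)/(1.53 − j0.62)

Z_L ≈ 47.4 + j176 Ω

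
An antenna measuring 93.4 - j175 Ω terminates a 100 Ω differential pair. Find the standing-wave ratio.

Γ = (Z_L − Z_0)/(Z_L + Z_0) = (-6.6 − j175)/(193.4 − j175)
|Γ| = 175/261 = 0.671
VSWR = (1 + |Γ|)/(1 − |Γ|) = 1.67/0.329

VSWR ≈ 5.09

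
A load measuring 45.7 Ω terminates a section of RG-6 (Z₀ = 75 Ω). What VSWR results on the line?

VSWR ≈ 1.64

Γ = (45.7 − 75)/(45.7 + 75) = -0.243
VSWR = (1 + 0.243)/(1 − 0.243)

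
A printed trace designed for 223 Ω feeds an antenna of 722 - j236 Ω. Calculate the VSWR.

VSWR ≈ 3.62

Γ = (Z_L − Z_0)/(Z_L + Z_0) = (499 − j236)/(945 − j236)
|Γ| = 552/974 = 0.567
VSWR = (1 + |Γ|)/(1 − |Γ|) = 1.57/0.433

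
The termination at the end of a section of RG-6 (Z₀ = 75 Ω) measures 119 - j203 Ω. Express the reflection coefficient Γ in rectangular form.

Γ ≈ 0.631 − j0.386

Γ = (Z_L − Z_0)/(Z_L + Z_0) = (44 − j203)/(194 − j203)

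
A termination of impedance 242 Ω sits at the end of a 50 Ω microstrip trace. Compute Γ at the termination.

Γ = (Z_L − Z_0)/(Z_L + Z_0) = (242 − 50)/(242 + 50) = 192/292

Γ = 0.658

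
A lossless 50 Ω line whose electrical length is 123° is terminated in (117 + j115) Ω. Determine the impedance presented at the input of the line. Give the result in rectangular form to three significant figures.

Z_in ≈ 11.7 + j17.7 Ω

tan(βl) = tan(123°) = -1.54
Z_in = Z_0·(Z_L + jZ_0·tanβl)/(Z_0 + jZ_L·tanβl)
     = 50·(117 + j38)/(227 − j180)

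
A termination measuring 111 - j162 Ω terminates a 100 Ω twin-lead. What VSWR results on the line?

Γ = (Z_L − Z_0)/(Z_L + Z_0) = (11 − j162)/(211 − j162)
|Γ| = 162/266 = 0.61
VSWR = (1 + |Γ|)/(1 − |Γ|) = 1.61/0.39

VSWR ≈ 4.13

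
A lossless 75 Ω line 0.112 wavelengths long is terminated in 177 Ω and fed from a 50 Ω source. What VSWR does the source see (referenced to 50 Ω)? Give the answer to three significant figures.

βl = 2π × 0.112 = 40.3°
tan(βl) = 0.849
Z_in = Z_0·(Z_L + jZ_0·tanβl)/(Z_0 + jZ_L·tanβl) = 60.8 − j58 Ω
Γ_s = (Z_in − Z_s)/(Z_in + Z_s) = (10.8 − j58)/(111 − j58), |Γ_s| = 0.472
VSWR = (1 + |Γ_s|)/(1 − |Γ_s|)

VSWR ≈ 2.79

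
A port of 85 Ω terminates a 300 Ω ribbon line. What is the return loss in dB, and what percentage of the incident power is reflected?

Γ = (85 − 300)/(85 + 300) = -0.558
RL = −20·log₁₀(0.558) = 5.06 dB
P_refl/P_inc = |Γ|² = 0.312

RL ≈ 5.06 dB; 31.2% of incident power reflected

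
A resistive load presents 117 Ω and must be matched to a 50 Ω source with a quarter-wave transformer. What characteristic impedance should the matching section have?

Z_qwt ≈ 76.5 Ω

Z_qwt = √(Z_0·R_L) = √(50 × 117) = √5850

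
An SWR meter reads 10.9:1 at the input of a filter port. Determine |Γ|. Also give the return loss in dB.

|Γ| = (S − 1)/(S + 1) = (10.9 − 1)/(10.9 + 1) = 9.9/11.9
RL = −20·log₁₀|Γ| = −20·log₁₀(0.832)

|Γ| ≈ 0.832; return loss ≈ 1.6 dB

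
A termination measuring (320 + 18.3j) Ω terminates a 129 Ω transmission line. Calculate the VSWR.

VSWR ≈ 2.49

Γ = (Z_L − Z_0)/(Z_L + Z_0) = (191 + j18.3)/(449 + j18.3)
|Γ| = 192/449 = 0.427
VSWR = (1 + |Γ|)/(1 − |Γ|) = 1.43/0.573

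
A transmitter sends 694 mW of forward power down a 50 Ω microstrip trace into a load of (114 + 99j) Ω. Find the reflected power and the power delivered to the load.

|Γ| = |(64 + j99)/(164 + j99)| = 0.615
|Γ|² = 0.379
P_refl = |Γ|²·P_inc = 263 mW, P_del = (1 − |Γ|²)·P_inc = 431 mW

P_reflected ≈ 263 mW; P_delivered ≈ 431 mW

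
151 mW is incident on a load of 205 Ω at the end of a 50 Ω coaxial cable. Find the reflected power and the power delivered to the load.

Γ = (205 − 50)/(205 + 50) = 0.608
|Γ|² = 0.369
P_refl = |Γ|²·P_inc = 55.8 mW, P_del = (1 − |Γ|²)·P_inc = 95.2 mW

P_reflected ≈ 55.8 mW; P_delivered ≈ 95.2 mW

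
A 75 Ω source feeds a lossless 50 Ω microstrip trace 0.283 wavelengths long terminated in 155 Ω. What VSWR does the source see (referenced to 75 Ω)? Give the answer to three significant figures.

VSWR ≈ 4.55

βl = 2π × 0.283 = 102°
tan(βl) = -4.75
Z_in = Z_0·(Z_L + jZ_0·tanβl)/(Z_0 + jZ_L·tanβl) = 16.8 + j9.38 Ω
Γ_s = (Z_in − Z_s)/(Z_in + Z_s) = (-58.2 + j9.38)/(91.8 + j9.38), |Γ_s| = 0.639
VSWR = (1 + |Γ_s|)/(1 − |Γ_s|)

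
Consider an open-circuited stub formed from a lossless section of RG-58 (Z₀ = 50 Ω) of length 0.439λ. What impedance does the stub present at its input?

βl = 2π × 0.439 = 158°
tan(βl) = -0.403
For an open-circuited stub, Z_in = −jZ_0·cot(βl) = −jZ_0/tan(βl)

Z_in ≈ +j124 Ω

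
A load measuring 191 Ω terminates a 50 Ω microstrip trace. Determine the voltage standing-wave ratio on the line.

VSWR ≈ 3.82

For a purely resistive load, VSWR = R_L/Z_0 or Z_0/R_L (whichever > 1) = 191/50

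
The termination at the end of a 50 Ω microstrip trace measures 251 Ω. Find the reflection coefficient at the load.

Γ = 0.668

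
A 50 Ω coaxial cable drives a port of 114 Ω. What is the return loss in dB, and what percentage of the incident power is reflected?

RL ≈ 8.17 dB; 15.2% of incident power reflected

Γ = (114 − 50)/(114 + 50) = 0.39
RL = −20·log₁₀(0.39) = 8.17 dB
P_refl/P_inc = |Γ|² = 0.152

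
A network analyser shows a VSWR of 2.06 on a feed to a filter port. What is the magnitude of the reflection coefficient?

|Γ| = (S − 1)/(S + 1) = (2.06 − 1)/(2.06 + 1) = 1.06/3.06

|Γ| ≈ 0.346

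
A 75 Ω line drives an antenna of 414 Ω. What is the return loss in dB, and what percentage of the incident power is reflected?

RL ≈ 3.18 dB; 48.1% of incident power reflected

Γ = (414 − 75)/(414 + 75) = 0.693
RL = −20·log₁₀(0.693) = 3.18 dB
P_refl/P_inc = |Γ|² = 0.481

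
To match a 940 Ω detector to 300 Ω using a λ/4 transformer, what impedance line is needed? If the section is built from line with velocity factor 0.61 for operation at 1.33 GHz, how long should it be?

Z_qwt ≈ 531 Ω; length ≈ 3.44 cm

Z_qwt = √(Z_0·R_L) = √(300 × 940) = √282000
λ = 0.61·c/f = 0.138 m, so l = λ/4 = 0.0344 m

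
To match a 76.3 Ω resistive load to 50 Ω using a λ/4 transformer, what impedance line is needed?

Z_qwt ≈ 61.8 Ω

Z_qwt = √(Z_0·R_L) = √(50 × 76.3) = √3815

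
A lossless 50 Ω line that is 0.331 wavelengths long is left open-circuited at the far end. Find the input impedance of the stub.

Z_in ≈ +j27.9 Ω

βl = 2π × 0.331 = 119°
tan(βl) = -1.79
For an open-circuited stub, Z_in = −jZ_0·cot(βl) = −jZ_0/tan(βl)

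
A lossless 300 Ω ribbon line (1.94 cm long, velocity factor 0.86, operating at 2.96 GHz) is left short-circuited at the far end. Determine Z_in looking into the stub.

λ = v/f = 0.86·c / 2.96 GHz = 0.0872 m
βl = 2π·l/λ = 2π × 0.223 = 80.1°
tan(βl) = 5.75
For a short-circuited stub, Z_in = jZ_0·tan(βl)

Z_in ≈ +j1720 Ω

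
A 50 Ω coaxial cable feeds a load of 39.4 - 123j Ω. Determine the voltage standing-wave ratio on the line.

Γ = (Z_L − Z_0)/(Z_L + Z_0) = (-10.6 − j123)/(89.4 − j123)
|Γ| = 123/152 = 0.812
VSWR = (1 + |Γ|)/(1 − |Γ|) = 1.81/0.188

VSWR ≈ 9.63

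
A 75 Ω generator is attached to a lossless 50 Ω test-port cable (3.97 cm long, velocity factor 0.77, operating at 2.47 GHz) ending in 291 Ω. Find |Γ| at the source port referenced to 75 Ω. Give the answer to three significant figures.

λ = v/f = 0.77·c / 2.47 GHz = 0.0935 m
βl = 2π·l/λ = 2π × 0.424 = 153°
tan(βl) = -0.514
Z_in = Z_0·(Z_L + jZ_0·tanβl)/(Z_0 + jZ_L·tanβl) = 37 + j85 Ω
Γ_s = (Z_in − Z_s)/(Z_in + Z_s) = (-38 + j85)/(112 + j85), |Γ_s| = 0.662

|Γ| ≈ 0.662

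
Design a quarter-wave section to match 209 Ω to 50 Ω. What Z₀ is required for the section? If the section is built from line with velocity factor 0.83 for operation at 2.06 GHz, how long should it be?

Z_qwt ≈ 102 Ω; length ≈ 3.02 cm

Z_qwt = √(Z_0·R_L) = √(50 × 209) = √10450
λ = 0.83·c/f = 0.121 m, so l = λ/4 = 0.0302 m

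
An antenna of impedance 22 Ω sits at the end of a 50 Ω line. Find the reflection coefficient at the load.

Γ = (Z_L − Z_0)/(Z_L + Z_0) = (22 − 50)/(22 + 50) = -28/72

Γ = -0.389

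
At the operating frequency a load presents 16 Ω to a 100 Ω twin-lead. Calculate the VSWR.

VSWR ≈ 6.25

Γ = (16 − 100)/(16 + 100) = -0.724
VSWR = (1 + 0.724)/(1 − 0.724)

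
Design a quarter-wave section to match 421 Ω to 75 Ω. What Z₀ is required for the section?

Z_qwt ≈ 178 Ω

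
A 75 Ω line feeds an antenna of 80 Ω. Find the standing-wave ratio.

VSWR ≈ 1.07

For a purely resistive load, VSWR = R_L/Z_0 or Z_0/R_L (whichever > 1) = 80/75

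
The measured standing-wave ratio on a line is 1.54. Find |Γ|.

|Γ| = (S − 1)/(S + 1) = (1.54 − 1)/(1.54 + 1) = 0.54/2.54

|Γ| ≈ 0.213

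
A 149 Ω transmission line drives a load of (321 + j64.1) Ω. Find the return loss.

RL ≈ 8.25 dB

Γ = (172 + j64.1)/(470 + j64.1), |Γ| = 0.387
RL = −20·log₁₀|Γ| = −20·log₁₀(0.387)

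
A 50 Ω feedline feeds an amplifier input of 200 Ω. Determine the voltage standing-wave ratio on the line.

For a purely resistive load, VSWR = R_L/Z_0 or Z_0/R_L (whichever > 1) = 200/50

VSWR ≈ 4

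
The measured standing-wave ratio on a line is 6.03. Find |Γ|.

|Γ| ≈ 0.716

|Γ| = (S − 1)/(S + 1) = (6.03 − 1)/(6.03 + 1) = 5.03/7.03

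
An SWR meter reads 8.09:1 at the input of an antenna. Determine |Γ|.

|Γ| = (S − 1)/(S + 1) = (8.09 − 1)/(8.09 + 1) = 7.09/9.09

|Γ| ≈ 0.78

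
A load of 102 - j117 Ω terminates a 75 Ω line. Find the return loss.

Γ = (27 − j117)/(177 − j117), |Γ| = 0.566
RL = −20·log₁₀|Γ| = −20·log₁₀(0.566)

RL ≈ 4.94 dB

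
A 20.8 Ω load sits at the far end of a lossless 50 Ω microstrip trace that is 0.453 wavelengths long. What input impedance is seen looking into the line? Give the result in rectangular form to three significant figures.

Z_in ≈ 22.4 − j12.4 Ω

βl = 2π × 0.453 = 163°
tan(βl) = tan(163°) = -0.304
Z_in = Z_0·(Z_L + jZ_0·tanβl)/(Z_0 + jZ_L·tanβl)
     = 50·(20.8 − j15.2)/(50 − j6.33)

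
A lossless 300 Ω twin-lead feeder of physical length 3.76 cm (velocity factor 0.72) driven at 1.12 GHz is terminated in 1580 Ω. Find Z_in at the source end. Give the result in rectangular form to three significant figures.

λ = v/f = 0.72·c / 1.12 GHz = 0.193 m
βl = 2π·l/λ = 2π × 0.195 = 70.2°
tan(βl) = tan(70.2°) = 2.78
Z_in = Z_0·(Z_L + jZ_0·tanβl)/(Z_0 + jZ_L·tanβl)
     = 300·(1580 + j833)/(300 + j4390)

Z_in ≈ 64.1 − j104 Ω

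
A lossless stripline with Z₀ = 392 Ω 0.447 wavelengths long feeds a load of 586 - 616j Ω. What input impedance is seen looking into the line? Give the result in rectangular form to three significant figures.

Z_in ≈ 1380 − j84.2 Ω

βl = 2π × 0.447 = 161°
tan(βl) = tan(161°) = -0.346
Z_in = Z_0·(Z_L + jZ_0·tanβl)/(Z_0 + jZ_L·tanβl)
     = 392·(586 − j752)/(179 − j203)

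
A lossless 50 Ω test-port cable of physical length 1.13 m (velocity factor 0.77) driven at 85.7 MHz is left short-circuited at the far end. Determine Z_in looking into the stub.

Z_in ≈ −j27.8 Ω

λ = v/f = 0.77·c / 85.7 MHz = 2.7 m
βl = 2π·l/λ = 2π × 0.419 = 151°
tan(βl) = -0.556
For a short-circuited stub, Z_in = jZ_0·tan(βl)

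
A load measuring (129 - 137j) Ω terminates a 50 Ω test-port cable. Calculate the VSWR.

VSWR ≈ 5.7

Γ = (Z_L − Z_0)/(Z_L + Z_0) = (79 − j137)/(179 − j137)
|Γ| = 158/225 = 0.702
VSWR = (1 + |Γ|)/(1 − |Γ|) = 1.7/0.298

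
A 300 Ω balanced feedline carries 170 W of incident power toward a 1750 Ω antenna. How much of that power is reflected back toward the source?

Γ = (1750 − 300)/(1750 + 300) = 0.707
|Γ|² = 0.5
P_refl = |Γ|²·P_inc = 85.1 W, P_del = (1 − |Γ|²)·P_inc = 84.9 W

P_reflected ≈ 85.1 W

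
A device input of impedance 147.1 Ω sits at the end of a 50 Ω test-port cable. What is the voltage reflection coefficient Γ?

Γ = (Z_L − Z_0)/(Z_L + Z_0) = (147.1 − 50)/(147.1 + 50) = 97.1/197.1

Γ = 0.493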